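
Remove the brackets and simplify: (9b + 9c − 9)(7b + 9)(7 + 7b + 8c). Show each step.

(9b + 9c − 9)(7b + 9)(7 + 7b + 8c)
= (63b^2 + 81b + 63bc + 81c − 63b − 81)(7 + 7b + 8c)    [distributive law]
= (63b^2 + 18b + 63bc + 81c − 81)(7 + 7b + 8c)    [combine like terms]
= 441b^2 + 441b^3 + 504b^2c + 126b + 126b^2 + 144bc + 441bc + 441b^2c + 504bc^2 + 567c + 567bc + 648c^2 − 567 − 567b − 648c    [distributive law]
= 567b^2 + 441b^3 + 945b^2c − 441b + 1152bc + 504bc^2 − 81c + 648c^2 − 567    [combine like terms]

567b^2 + 441b^3 + 945b^2c − 441b + 1152bc + 504bc^2 − 81c + 648c^2 − 567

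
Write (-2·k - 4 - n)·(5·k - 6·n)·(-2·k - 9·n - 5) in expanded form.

(-2·k - 4 - n)·(5·k - 6·n)·(-2·k - 9·n - 5)
= (-10·k² + 12·k·n - 20·k + 24·n - 5·k·n + 6·n²)·(-2·k - 9·n - 5)    [distributive law]
= (-10·k² + 7·k·n - 20·k + 24·n + 6·n²)·(-2·k - 9·n - 5)    [combine like terms]
= 20·k³ + 90·k²·n + 50·k² - 14·k²·n - 63·k·n² - 35·k·n + 40·k² + 180·k·n + 100·k - 48·k·n - 216·n² - 120·n - 12·k·n² - 54·n³ - 30·n²    [distributive law]
= 20·k³ + 76·k²·n + 90·k² - 75·k·n² + 97·k·n + 100·k - 246·n² - 120·n - 54·n³    [combine like terms]

20·k³ + 76·k²·n + 90·k² - 75·k·n² + 97·k·n + 100·k - 246·n² - 120·n - 54·n³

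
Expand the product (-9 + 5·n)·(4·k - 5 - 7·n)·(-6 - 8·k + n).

-144·k + 288·k^2 - 460·k·n - 270 - 183·n + 248·n^2 - 160·k^2·n + 300·k·n^2 - 35·n^3

(-9 + 5·n)·(4·k - 5 - 7·n)·(-6 - 8·k + n)
= (-36·k + 45 + 63·n + 20·k·n - 25·n - 35·n^2)·(-6 - 8·k + n)    [distributive law]
= (-36·k + 45 + 38·n + 20·k·n - 35·n^2)·(-6 - 8·k + n)    [combine like terms]
= 216·k + 288·k^2 - 36·k·n - 270 - 360·k + 45·n - 228·n - 304·k·n + 38·n^2 - 120·k·n - 160·k^2·n + 20·k·n^2 + 210·n^2 + 280·k·n^2 - 35·n^3    [distributive law]
= -144·k + 288·k^2 - 460·k·n - 270 - 183·n + 248·n^2 - 160·k^2·n + 300·k·n^2 - 35·n^3    [combine like terms]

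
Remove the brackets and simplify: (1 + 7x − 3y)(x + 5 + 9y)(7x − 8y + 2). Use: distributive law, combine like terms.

266x^2 − 210xy + 107x − 52y + 10 − 6y^2 + 49x^3 + 364x^2y − 669xy^2 + 216y^3

(1 + 7x − 3y)(x + 5 + 9y)(7x − 8y + 2)
= (x + 5 + 9y + 7x^2 + 35x + 63xy − 3xy − 15y − 27y^2)(7x − 8y + 2)    [distributive law]
= (36x + 5 − 6y + 7x^2 + 60xy − 27y^2)(7x − 8y + 2)    [combine like terms]
= 252x^2 − 288xy + 72x + 35x − 40y + 10 − 42xy + 48y^2 − 12y + 49x^3 − 56x^2y + 14x^2 + 420x^2y − 480xy^2 + 120xy − 189xy^2 + 216y^3 − 54y^2    [distributive law]
= 266x^2 − 210xy + 107x − 52y + 10 − 6y^2 + 49x^3 + 364x^2y − 669xy^2 + 216y^3    [combine like terms]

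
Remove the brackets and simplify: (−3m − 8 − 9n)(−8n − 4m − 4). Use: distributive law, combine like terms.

(−3m − 8 − 9n)(−8n − 4m − 4)
= 24mn + 12m^2 + 12m + 64n + 32m + 32 + 72n^2 + 36mn + 36n    [distributive law]
= 60mn + 12m^2 + 44m + 100n + 32 + 72n^2    [combine like terms]

60mn + 12m^2 + 44m + 100n + 32 + 72n^2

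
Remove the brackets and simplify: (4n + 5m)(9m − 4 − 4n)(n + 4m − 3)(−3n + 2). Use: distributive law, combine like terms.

144mn^3 + 300mn^2 − 327m^2n^2 + 863m^2n − 444mn − 128n^3 − 80n^2 + 96n + 48n^4 − 540m^3n + 360m^3 − 430m^2 + 120m

(4n + 5m)(9m − 4 − 4n)(n + 4m − 3)(−3n + 2)
= (36mn − 16n − 16n^2 + 45m^2 − 20m − 20mn)(n + 4m − 3)(−3n + 2)    [distributive law]
= (16mn − 16n − 16n^2 + 45m^2 − 20m)(n + 4m − 3)(−3n + 2)    [combine like terms]
= (16mn^2 + 64m^2n − 48mn − 16n^2 − 64mn + 48n − 16n^3 − 64mn^2 + 48n^2 + 45m^2n + 180m^3 − 135m^2 − 20mn − 80m^2 + 60m)(−3n + 2)    [distributive law]
= (−48mn^2 + 109m^2n − 132mn + 32n^2 + 48n − 16n^3 + 180m^3 − 215m^2 + 60m)(−3n + 2)    [combine like terms]
= 144mn^3 − 96mn^2 − 327m^2n^2 + 218m^2n + 396mn^2 − 264mn − 96n^3 + 64n^2 − 144n^2 + 96n + 48n^4 − 32n^3 − 540m^3n + 360m^3 + 645m^2n − 430m^2 − 180mn + 120m    [distributive law]
= 144mn^3 + 300mn^2 − 327m^2n^2 + 863m^2n − 444mn − 128n^3 − 80n^2 + 96n + 48n^4 − 540m^3n + 360m^3 − 430m^2 + 120m    [combine like terms]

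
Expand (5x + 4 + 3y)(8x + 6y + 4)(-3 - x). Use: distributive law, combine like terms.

(5x + 4 + 3y)(8x + 6y + 4)(-3 - x)
= (40x^2 + 30xy + 20x + 32x + 24y + 16 + 24xy + 18y^2 + 12y)(-3 - x)    [distributive law]
= (40x^2 + 54xy + 52x + 36y + 16 + 18y^2)(-3 - x)    [combine like terms]
= -120x^2 - 40x^3 - 162xy - 54x^2y - 156x - 52x^2 - 108y - 36xy - 48 - 16x - 54y^2 - 18xy^2    [distributive law]
= -172x^2 - 40x^3 - 198xy - 54x^2y - 172x - 108y - 48 - 54y^2 - 18xy^2    [combine like terms]

-172x^2 - 40x^3 - 198xy - 54x^2y - 172x - 108y - 48 - 54y^2 - 18xy^2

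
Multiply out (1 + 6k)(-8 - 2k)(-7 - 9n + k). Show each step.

56 + 72n + 342k + 450kn + 34k^2 + 108k^2n - 12k^3

(1 + 6k)(-8 - 2k)(-7 - 9n + k)
= (-8 - 2k - 48k - 12k^2)(-7 - 9n + k)    [distributive law]
= (-8 - 50k - 12k^2)(-7 - 9n + k)    [combine like terms]
= 56 + 72n - 8k + 350k + 450kn - 50k^2 + 84k^2 + 108k^2n - 12k^3    [distributive law]
= 56 + 72n + 342k + 450kn + 34k^2 + 108k^2n - 12k^3    [combine like terms]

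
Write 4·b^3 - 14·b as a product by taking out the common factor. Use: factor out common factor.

4·b^3 - 14·b
= 2(2·b^3 - 7·b)    [factor out 2]
= 2·b(2·b^2 - 7)    [factor out b]

2·b(2·b^2 - 7)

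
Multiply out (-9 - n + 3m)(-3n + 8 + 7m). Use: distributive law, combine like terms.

(-9 - n + 3m)(-3n + 8 + 7m)
= 27n - 72 - 63m + 3n² - 8n - 7mn - 9mn + 24m + 21m²    [distributive law]
= 19n - 72 - 39m + 3n² - 16mn + 21m²    [combine like terms]

19n - 72 - 39m + 3n² - 16mn + 21m²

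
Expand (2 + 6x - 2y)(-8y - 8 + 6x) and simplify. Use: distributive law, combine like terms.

(2 + 6x - 2y)(-8y - 8 + 6x)
= -16y - 16 + 12x - 48xy - 48x + 36x^2 + 16y^2 + 16y - 12xy    [distributive law]
= -16 - 36x - 60xy + 36x^2 + 16y^2    [combine like terms]

-16 - 36x - 60xy + 36x^2 + 16y^2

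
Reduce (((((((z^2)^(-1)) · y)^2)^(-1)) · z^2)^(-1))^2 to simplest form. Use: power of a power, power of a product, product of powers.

(((((((z^2)^(-1)) · y)^2)^(-1)) · z^2)^(-1))^2
= ((((((z^2)^(-1)) · y)^2)^(-1)) · z^2)^(-2)    [power of a power]
= ((((((z^2)^(-1)) · y)^2)^(-1))^(-2)) · ((z^2)^(-2))    [power of a product]
= (((((z^2)^(-1)) · y)^2)^2) · ((z^2)^(-2))    [power of a power]
= ((((z^2)^(-1)) · y)^4) · ((z^2)^(-2))    [power of a power]
= ((((z^2)^(-1))^4) · (y^4)) · ((z^2)^(-2))    [power of a product]
= (((z^2)^(-4)) · (y^4)) · ((z^2)^(-2))    [power of a power]
= (z^(-8) · (y^4)) · ((z^2)^(-2))    [power of a power]
= (z^(-8) · y^4) · z^(-4)    [power of a power]
= y^4z^(-12)    [product of powers]

y^4z^(-12)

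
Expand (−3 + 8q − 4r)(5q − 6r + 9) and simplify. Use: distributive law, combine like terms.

(−3 + 8q − 4r)(5q − 6r + 9)
= −15q + 18r − 27 + 40q² − 48qr + 72q − 20qr + 24r² − 36r    [distributive law]
= 57q − 18r − 27 + 40q² − 68qr + 24r²    [combine like terms]

57q − 18r − 27 + 40q² − 68qr + 24r²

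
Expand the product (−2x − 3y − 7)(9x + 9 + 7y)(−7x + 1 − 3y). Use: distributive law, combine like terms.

(−2x − 3y − 7)(9x + 9 + 7y)(−7x + 1 − 3y)
= (−18x^2 − 18x − 14xy − 27xy − 27y − 21y^2 − 63x − 63 − 49y)(−7x + 1 − 3y)    [distributive law]
= (−18x^2 − 81x − 41xy − 76y − 21y^2 − 63)(−7x + 1 − 3y)    [combine like terms]
= 126x^3 − 18x^2 + 54x^2y + 567x^2 − 81x + 243xy + 287x^2y − 41xy + 123xy^2 + 532xy − 76y + 228y^2 + 147xy^2 − 21y^2 + 63y^3 + 441x − 63 + 189y    [distributive law]
= 126x^3 + 549x^2 + 341x^2y + 360x + 734xy + 270xy^2 + 113y + 207y^2 + 63y^3 − 63    [combine like terms]

126x^3 + 549x^2 + 341x^2y + 360x + 734xy + 270xy^2 + 113y + 207y^2 + 63y^3 − 63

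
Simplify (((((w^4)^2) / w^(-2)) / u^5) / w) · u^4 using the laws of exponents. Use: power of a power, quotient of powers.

(((((w^4)^2) / w^(-2)) / u^5) / w) · u^4
= (((w^8 / w^(-2)) / u^5) / w) · u^4    [power of a power]
= ((w^10 / u^5) / w) · u^4    [quotient of powers]
= u^(-1)w^9    [quotient of powers]

u^(-1)w^9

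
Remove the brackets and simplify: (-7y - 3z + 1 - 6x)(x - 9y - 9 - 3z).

47xy + 63y^2 + 54y + 48yz + 15xz + 24z + 9z^2 + 55x - 9 - 6x^2

(-7y - 3z + 1 - 6x)(x - 9y - 9 - 3z)
= -7xy + 63y^2 + 63y + 21yz - 3xz + 27yz + 27z + 9z^2 + x - 9y - 9 - 3z - 6x^2 + 54xy + 54x + 18xz    [distributive law]
= 47xy + 63y^2 + 54y + 48yz + 15xz + 24z + 9z^2 + 55x - 9 - 6x^2    [combine like terms]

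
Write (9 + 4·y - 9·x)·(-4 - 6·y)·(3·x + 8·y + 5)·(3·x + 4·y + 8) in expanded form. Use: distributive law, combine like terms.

1080·x² + 1158·x·y + 36·x - 7992·y² - 5824·y - 1440 + 2772·x²·y + 2232·x·y² - 4256·y³ + 1728·x²·y² + 864·x·y³ - 768·y⁴ + 324·x³ + 486·x³·y

(9 + 4·y - 9·x)·(-4 - 6·y)·(3·x + 8·y + 5)·(3·x + 4·y + 8)
= (-36 - 54·y - 16·y - 24·y² + 36·x + 54·x·y)·(3·x + 8·y + 5)·(3·x + 4·y + 8)    [distributive law]
= (-36 - 70·y - 24·y² + 36·x + 54·x·y)·(3·x + 8·y + 5)·(3·x + 4·y + 8)    [combine like terms]
= (-108·x - 288·y - 180 - 210·x·y - 560·y² - 350·y - 72·x·y² - 192·y³ - 120·y² + 108·x² + 288·x·y + 180·x + 162·x²·y + 432·x·y² + 270·x·y)·(3·x + 4·y + 8)    [distributive law]
= (72·x - 638·y - 180 + 348·x·y - 680·y² + 360·x·y² - 192·y³ + 108·x² + 162·x²·y)·(3·x + 4·y + 8)    [combine like terms]
= 216·x² + 288·x·y + 576·x - 1914·x·y - 2552·y² - 5104·y - 540·x - 720·y - 1440 + 1044·x²·y + 1392·x·y² + 2784·x·y - 2040·x·y² - 2720·y³ - 5440·y² + 1080·x²·y² + 1440·x·y³ + 2880·x·y² - 576·x·y³ - 768·y⁴ - 1536·y³ + 324·x³ + 432·x²·y + 864·x² + 486·x³·y + 648·x²·y² + 1296·x²·y    [distributive law]
= 1080·x² + 1158·x·y + 36·x - 7992·y² - 5824·y - 1440 + 2772·x²·y + 2232·x·y² - 4256·y³ + 1728·x²·y² + 864·x·y³ - 768·y⁴ + 324·x³ + 486·x³·y    [combine like terms]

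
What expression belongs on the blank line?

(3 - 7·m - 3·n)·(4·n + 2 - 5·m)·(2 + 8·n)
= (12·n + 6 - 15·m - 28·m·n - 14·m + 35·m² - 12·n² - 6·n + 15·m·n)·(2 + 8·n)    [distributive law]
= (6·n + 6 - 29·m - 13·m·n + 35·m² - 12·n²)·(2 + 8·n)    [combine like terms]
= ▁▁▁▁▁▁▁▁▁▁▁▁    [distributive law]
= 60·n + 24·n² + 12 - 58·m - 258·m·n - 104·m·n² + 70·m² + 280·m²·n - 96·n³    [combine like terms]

Applying distributive law to the line above:

12·n + 48·n² + 12 + 48·n - 58·m - 232·m·n - 26·m·n - 104·m·n² + 70·m² + 280·m²·n - 24·n² - 96·n³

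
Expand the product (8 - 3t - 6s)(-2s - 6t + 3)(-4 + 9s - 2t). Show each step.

(8 - 3t - 6s)(-2s - 6t + 3)(-4 + 9s - 2t)
= (-16s - 48t + 24 + 6st + 18t^2 - 9t + 12s^2 + 36st - 18s)(-4 + 9s - 2t)    [distributive law]
= (-34s - 57t + 24 + 42st + 18t^2 + 12s^2)(-4 + 9s - 2t)    [combine like terms]
= 136s - 306s^2 + 68st + 228t - 513st + 114t^2 - 96 + 216s - 48t - 168st + 378s^2t - 84st^2 - 72t^2 + 162st^2 - 36t^3 - 48s^2 + 108s^3 - 24s^2t    [distributive law]
= 352s - 354s^2 - 613st + 180t + 42t^2 - 96 + 354s^2t + 78st^2 - 36t^3 + 108s^3    [combine like terms]

352s - 354s^2 - 613st + 180t + 42t^2 - 96 + 354s^2t + 78st^2 - 36t^3 + 108s^3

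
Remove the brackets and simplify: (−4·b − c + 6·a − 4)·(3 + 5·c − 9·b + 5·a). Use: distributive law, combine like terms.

24·b − 11·b·c + 36·b² − 74·a·b − 23·c − 5·c² + 25·a·c − 2·a + 30·a² − 12

(−4·b − c + 6·a − 4)·(3 + 5·c − 9·b + 5·a)
= −12·b − 20·b·c + 36·b² − 20·a·b − 3·c − 5·c² + 9·b·c − 5·a·c + 18·a + 30·a·c − 54·a·b + 30·a² − 12 − 20·c + 36·b − 20·a    [distributive law]
= 24·b − 11·b·c + 36·b² − 74·a·b − 23·c − 5·c² + 25·a·c − 2·a + 30·a² − 12    [combine like terms]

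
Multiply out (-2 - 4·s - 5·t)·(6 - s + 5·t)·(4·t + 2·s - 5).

(-2 - 4·s - 5·t)·(6 - s + 5·t)·(4·t + 2·s - 5)
= (-12 + 2·s - 10·t - 24·s + 4·s² - 20·s·t - 30·t + 5·s·t - 25·t²)·(4·t + 2·s - 5)    [distributive law]
= (-12 - 22·s - 40·t + 4·s² - 15·s·t - 25·t²)·(4·t + 2·s - 5)    [combine like terms]
= -48·t - 24·s + 60 - 88·s·t - 44·s² + 110·s - 160·t² - 80·s·t + 200·t + 16·s²·t + 8·s³ - 20·s² - 60·s·t² - 30·s²·t + 75·s·t - 100·t³ - 50·s·t² + 125·t²    [distributive law]
= 152·t + 86·s + 60 - 93·s·t - 64·s² - 35·t² - 14·s²·t + 8·s³ - 110·s·t² - 100·t³    [combine like terms]

152·t + 86·s + 60 - 93·s·t - 64·s² - 35·t² - 14·s²·t + 8·s³ - 110·s·t² - 100·t³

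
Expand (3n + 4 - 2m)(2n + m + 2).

(3n + 4 - 2m)(2n + m + 2)
= 6n² + 3mn + 6n + 8n + 4m + 8 - 4mn - 2m² - 4m    [distributive law]
= 6n² - mn + 14n + 8 - 2m²    [combine like terms]

6n² - mn + 14n + 8 - 2m²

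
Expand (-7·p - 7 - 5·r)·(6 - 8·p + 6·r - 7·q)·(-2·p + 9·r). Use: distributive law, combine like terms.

(-7·p - 7 - 5·r)·(6 - 8·p + 6·r - 7·q)·(-2·p + 9·r)
= (-42·p + 56·p^2 - 42·p·r + 49·p·q - 42 + 56·p - 42·r + 49·q - 30·r + 40·p·r - 30·r^2 + 35·q·r)·(-2·p + 9·r)    [distributive law]
= (14·p + 56·p^2 - 2·p·r + 49·p·q - 42 - 72·r + 49·q - 30·r^2 + 35·q·r)·(-2·p + 9·r)    [combine like terms]
= -28·p^2 + 126·p·r - 112·p^3 + 504·p^2·r + 4·p^2·r - 18·p·r^2 - 98·p^2·q + 441·p·q·r + 84·p - 378·r + 144·p·r - 648·r^2 - 98·p·q + 441·q·r + 60·p·r^2 - 270·r^3 - 70·p·q·r + 315·q·r^2    [distributive law]
= -28·p^2 + 270·p·r - 112·p^3 + 508·p^2·r + 42·p·r^2 - 98·p^2·q + 371·p·q·r + 84·p - 378·r - 648·r^2 - 98·p·q + 441·q·r - 270·r^3 + 315·q·r^2    [combine like terms]

-28·p^2 + 270·p·r - 112·p^3 + 508·p^2·r + 42·p·r^2 - 98·p^2·q + 371·p·q·r + 84·p - 378·r - 648·r^2 - 98·p·q + 441·q·r - 270·r^3 + 315·q·r^2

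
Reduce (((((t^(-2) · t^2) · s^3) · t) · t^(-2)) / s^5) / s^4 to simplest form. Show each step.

s^(-6)t^(-1)

(((((t^(-2) · t^2) · s^3) · t) · t^(-2)) / s^5) / s^4
= ((((t^0 · s^3) · t) · t^(-2)) / s^5) / s^4    [product of powers]
= s^(-6)t^(-1)    [quotient of powers; product of powers]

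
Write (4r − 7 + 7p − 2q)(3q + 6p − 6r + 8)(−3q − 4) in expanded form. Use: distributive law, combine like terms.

(4r − 7 + 7p − 2q)(3q + 6p − 6r + 8)(−3q − 4)
= (12qr + 24pr − 24r² + 32r − 21q − 42p + 42r − 56 + 21pq + 42p² − 42pr + 56p − 6q² − 12pq + 12qr − 16q)(−3q − 4)    [distributive law]
= (24qr − 18pr − 24r² + 74r − 37q + 14p − 56 + 9pq + 42p² − 6q²)(−3q − 4)    [combine like terms]
= −72q²r − 96qr + 54pqr + 72pr + 72qr² + 96r² − 222qr − 296r + 111q² + 148q − 42pq − 56p + 168q + 224 − 27pq² − 36pq − 126p²q − 168p² + 18q³ + 24q²    [distributive law]
= −72q²r − 318qr + 54pqr + 72pr + 72qr² + 96r² − 296r + 135q² + 316q − 78pq − 56p + 224 − 27pq² − 126p²q − 168p² + 18q³    [combine like terms]

−72q²r − 318qr + 54pqr + 72pr + 72qr² + 96r² − 296r + 135q² + 316q − 78pq − 56p + 224 − 27pq² − 126p²q − 168p² + 18q³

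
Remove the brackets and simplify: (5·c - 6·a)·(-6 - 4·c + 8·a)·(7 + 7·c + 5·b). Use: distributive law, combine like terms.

(5·c - 6·a)·(-6 - 4·c + 8·a)·(7 + 7·c + 5·b)
= (-30·c - 20·c^2 + 40·a·c + 36·a + 24·a·c - 48·a^2)·(7 + 7·c + 5·b)    [distributive law]
= (-30·c - 20·c^2 + 64·a·c + 36·a - 48·a^2)·(7 + 7·c + 5·b)    [combine like terms]
= -210·c - 210·c^2 - 150·b·c - 140·c^2 - 140·c^3 - 100·b·c^2 + 448·a·c + 448·a·c^2 + 320·a·b·c + 252·a + 252·a·c + 180·a·b - 336·a^2 - 336·a^2·c - 240·a^2·b    [distributive law]
= -210·c - 350·c^2 - 150·b·c - 140·c^3 - 100·b·c^2 + 700·a·c + 448·a·c^2 + 320·a·b·c + 252·a + 180·a·b - 336·a^2 - 336·a^2·c - 240·a^2·b    [combine like terms]

-210·c - 350·c^2 - 150·b·c - 140·c^3 - 100·b·c^2 + 700·a·c + 448·a·c^2 + 320·a·b·c + 252·a + 180·a·b - 336·a^2 - 336·a^2·c - 240·a^2·b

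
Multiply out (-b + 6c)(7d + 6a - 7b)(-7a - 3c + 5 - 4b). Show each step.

49abd - 147bcd - 35bd + 28b^2d + 42a^2b + 168abc - 30ab - 25ab^2 + 147b^2c + 35b^2 - 28b^3 - 294acd - 126c^2d + 210cd - 252a^2c - 108ac^2 + 180ac + 126bc^2 - 210bc

(-b + 6c)(7d + 6a - 7b)(-7a - 3c + 5 - 4b)
= (-7bd - 6ab + 7b^2 + 42cd + 36ac - 42bc)(-7a - 3c + 5 - 4b)    [distributive law]
= 49abd + 21bcd - 35bd + 28b^2d + 42a^2b + 18abc - 30ab + 24ab^2 - 49ab^2 - 21b^2c + 35b^2 - 28b^3 - 294acd - 126c^2d + 210cd - 168bcd - 252a^2c - 108ac^2 + 180ac - 144abc + 294abc + 126bc^2 - 210bc + 168b^2c    [distributive law]
= 49abd - 147bcd - 35bd + 28b^2d + 42a^2b + 168abc - 30ab - 25ab^2 + 147b^2c + 35b^2 - 28b^3 - 294acd - 126c^2d + 210cd - 252a^2c - 108ac^2 + 180ac + 126bc^2 - 210bc    [combine like terms]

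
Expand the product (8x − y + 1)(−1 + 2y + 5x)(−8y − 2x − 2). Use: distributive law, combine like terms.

(8x − y + 1)(−1 + 2y + 5x)(−8y − 2x − 2)
= (−8x + 16xy + 40x^2 + y − 2y^2 − 5xy − 1 + 2y + 5x)(−8y − 2x − 2)    [distributive law]
= (−3x + 11xy + 40x^2 + 3y − 2y^2 − 1)(−8y − 2x − 2)    [combine like terms]
= 24xy + 6x^2 + 6x − 88xy^2 − 22x^2y − 22xy − 320x^2y − 80x^3 − 80x^2 − 24y^2 − 6xy − 6y + 16y^3 + 4xy^2 + 4y^2 + 8y + 2x + 2    [distributive law]
= −4xy − 74x^2 + 8x − 84xy^2 − 342x^2y − 80x^3 − 20y^2 + 2y + 16y^3 + 2    [combine like terms]

−4xy − 74x^2 + 8x − 84xy^2 − 342x^2y − 80x^3 − 20y^2 + 2y + 16y^3 + 2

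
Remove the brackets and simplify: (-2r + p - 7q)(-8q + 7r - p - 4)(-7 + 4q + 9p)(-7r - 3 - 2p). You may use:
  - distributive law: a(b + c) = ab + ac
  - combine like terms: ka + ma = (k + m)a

(-2r + p - 7q)(-8q + 7r - p - 4)(-7 + 4q + 9p)(-7r - 3 - 2p)
= (16qr - 14r^2 + 2pr + 8r - 8pq + 7pr - p^2 - 4p + 56q^2 - 49qr + 7pq + 28q)(-7 + 4q + 9p)(-7r - 3 - 2p)    [distributive law]
= (-33qr - 14r^2 + 9pr + 8r - pq - p^2 - 4p + 56q^2 + 28q)(-7 + 4q + 9p)(-7r - 3 - 2p)    [combine like terms]
= (231qr - 132q^2r - 297pqr + 98r^2 - 56qr^2 - 126pr^2 - 63pr + 36pqr + 81p^2r - 56r + 32qr + 72pr + 7pq - 4pq^2 - 9p^2q + 7p^2 - 4p^2q - 9p^3 + 28p - 16pq - 36p^2 - 392q^2 + 224q^3 + 504pq^2 - 196q + 112q^2 + 252pq)(-7r - 3 - 2p)    [distributive law]
= (263qr - 132q^2r - 261pqr + 98r^2 - 56qr^2 - 126pr^2 + 9pr + 81p^2r - 56r + 243pq + 500pq^2 - 13p^2q - 29p^2 - 9p^3 + 28p - 280q^2 + 224q^3 - 196q)(-7r - 3 - 2p)    [combine like terms]
= -1841qr^2 - 789qr - 526pqr + 924q^2r^2 + 396q^2r + 264pq^2r + 1827pqr^2 + 783pqr + 522p^2qr - 686r^3 - 294r^2 - 196pr^2 + 392qr^3 + 168qr^2 + 112pqr^2 + 882pr^3 + 378pr^2 + 252p^2r^2 - 63pr^2 - 27pr - 18p^2r - 567p^2r^2 - 243p^2r - 162p^3r + 392r^2 + 168r + 112pr - 1701pqr - 729pq - 486p^2q - 3500pq^2r - 1500pq^2 - 1000p^2q^2 + 91p^2qr + 39p^2q + 26p^3q + 203p^2r + 87p^2 + 58p^3 + 63p^3r + 27p^3 + 18p^4 - 196pr - 84p - 56p^2 + 1960q^2r + 840q^2 + 560pq^2 - 1568q^3r - 672q^3 - 448pq^3 + 1372qr + 588q + 392pq    [distributive law]
= -1673qr^2 + 583qr - 1444pqr + 924q^2r^2 + 2356q^2r - 3236pq^2r + 1939pqr^2 + 613p^2qr - 686r^3 + 98r^2 + 119pr^2 + 392qr^3 + 882pr^3 - 315p^2r^2 - 111pr - 58p^2r - 99p^3r + 168r - 337pq - 447p^2q - 940pq^2 - 1000p^2q^2 + 26p^3q + 31p^2 + 85p^3 + 18p^4 - 84p + 840q^2 - 1568q^3r - 672q^3 - 448pq^3 + 588q    [combine like terms]

-1673qr^2 + 583qr - 1444pqr + 924q^2r^2 + 2356q^2r - 3236pq^2r + 1939pqr^2 + 613p^2qr - 686r^3 + 98r^2 + 119pr^2 + 392qr^3 + 882pr^3 - 315p^2r^2 - 111pr - 58p^2r - 99p^3r + 168r - 337pq - 447p^2q - 940pq^2 - 1000p^2q^2 + 26p^3q + 31p^2 + 85p^3 + 18p^4 - 84p + 840q^2 - 1568q^3r - 672q^3 - 448pq^3 + 588q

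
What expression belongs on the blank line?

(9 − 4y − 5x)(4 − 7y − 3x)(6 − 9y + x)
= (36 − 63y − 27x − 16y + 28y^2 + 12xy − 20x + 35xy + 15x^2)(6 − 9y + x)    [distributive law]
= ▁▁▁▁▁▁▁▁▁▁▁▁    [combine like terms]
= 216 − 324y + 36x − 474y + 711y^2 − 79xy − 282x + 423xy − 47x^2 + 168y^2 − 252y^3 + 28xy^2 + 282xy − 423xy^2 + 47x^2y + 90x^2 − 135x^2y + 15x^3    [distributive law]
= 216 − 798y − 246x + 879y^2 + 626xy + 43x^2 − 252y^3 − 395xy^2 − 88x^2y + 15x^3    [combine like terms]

After combine like terms, the bracketed line is:

(36 − 79y − 47x + 28y^2 + 47xy + 15x^2)(6 − 9y + x)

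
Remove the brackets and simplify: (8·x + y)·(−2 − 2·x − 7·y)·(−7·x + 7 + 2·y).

−112·x − 424·x·y + 112·x³ + 374·x²·y − 67·x·y² − 14·y − 53·y² − 14·y³

(8·x + y)·(−2 − 2·x − 7·y)·(−7·x + 7 + 2·y)
= (−16·x − 16·x² − 56·x·y − 2·y − 2·x·y − 7·y²)·(−7·x + 7 + 2·y)    [distributive law]
= (−16·x − 16·x² − 58·x·y − 2·y − 7·y²)·(−7·x + 7 + 2·y)    [combine like terms]
= 112·x² − 112·x − 32·x·y + 112·x³ − 112·x² − 32·x²·y + 406·x²·y − 406·x·y − 116·x·y² + 14·x·y − 14·y − 4·y² + 49·x·y² − 49·y² − 14·y³    [distributive law]
= −112·x − 424·x·y + 112·x³ + 374·x²·y − 67·x·y² − 14·y − 53·y² − 14·y³    [combine like terms]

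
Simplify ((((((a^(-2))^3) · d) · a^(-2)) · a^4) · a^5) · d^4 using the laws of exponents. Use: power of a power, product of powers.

((((((a^(-2))^3) · d) · a^(-2)) · a^4) · a^5) · d^4
= ((((a^(-6) · d) · a^(-2)) · a^4) · a^5) · d^4    [power of a power]
= a·d^5    [product of powers]

a·d^5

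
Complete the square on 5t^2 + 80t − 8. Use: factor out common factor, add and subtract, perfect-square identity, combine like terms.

5t^2 + 80t − 8
= 5(t^2 + 16t) − 8    [factor out 5 from the t-terms]
= 5(t^2 + 16t + 64 − 64) − 8    [add and subtract 64 inside the bracket]
= 5(t + 8)^2 − 320 − 8    [perfect-square identity]
= 5(t + 8)^2 − 328    [combine constants]

5(t + 8)^2 − 328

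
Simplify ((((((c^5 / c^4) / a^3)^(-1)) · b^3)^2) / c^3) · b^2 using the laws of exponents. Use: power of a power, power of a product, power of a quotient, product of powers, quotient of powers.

a^6·b^8·c^(-5)

((((((c^5 / c^4) / a^3)^(-1)) · b^3)^2) / c^3) · b^2
= ((((((c^5 / c^4) / a^3)^(-1))^2) · ((b^3)^2)) / c^3) · b^2    [power of a product]
= (((((c^5 / c^4) / a^3)^(-2)) · ((b^3)^2)) / c^3) · b^2    [power of a power]
= (((((c^5 / c^4)^(-2)) / ((a^3)^(-2))) · ((b^3)^2)) / c^3) · b^2    [power of a quotient]
= ((((((c^5)^(-2)) / ((c^4)^(-2))) / ((a^3)^(-2))) · ((b^3)^2)) / c^3) · b^2    [power of a quotient]
= ((((c^(-10) / ((c^4)^(-2))) / ((a^3)^(-2))) · ((b^3)^2)) / c^3) · b^2    [power of a power]
= ((((c^(-10) / c^(-8)) / ((a^3)^(-2))) · ((b^3)^2)) / c^3) · b^2    [power of a power]
= (((c^(-2) / ((a^3)^(-2))) · ((b^3)^2)) / c^3) · b^2    [quotient of powers]
= (((c^(-2) / a^(-6)) · ((b^3)^2)) / c^3) · b^2    [power of a power]
= (((c^(-2) / a^(-6)) · b^6) / c^3) · b^2    [power of a power]
= a^6·b^8·c^(-5)    [quotient of powers; product of powers]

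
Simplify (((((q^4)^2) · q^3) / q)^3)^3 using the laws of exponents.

q^90

(((((q^4)^2) · q^3) / q)^3)^3
= ((((q^4)^2) · q^3) / q)^9    [power of a power]
= ((((q^4)^2) · q^3)^9) / (q^9)    [power of a quotient]
= ((((q^4)^2)^9) · ((q^3)^9)) / (q^9)    [power of a product]
= (((q^4)^18) · ((q^3)^9)) / (q^9)    [power of a power]
= (q^72 · ((q^3)^9)) / (q^9)    [power of a power]
= (q^72 · q^27) / (q^9)    [power of a power]
= q^99 / (q^9)    [product of powers]
= q^90    [quotient of powers]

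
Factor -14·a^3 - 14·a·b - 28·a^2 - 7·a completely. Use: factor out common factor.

7·a(-2·a^2 - 2·b - 4·a - 1)

-14·a^3 - 14·a·b - 28·a^2 - 7·a
= 7(-2·a^3 - 2·a·b - 4·a^2 - a)    [factor out 7]
= 7·a(-2·a^2 - 2·b - 4·a - 1)    [factor out a]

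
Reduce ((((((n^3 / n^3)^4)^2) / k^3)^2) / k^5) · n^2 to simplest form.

((((((n^3 / n^3)^4)^2) / k^3)^2) / k^5) · n^2
= ((((((n^3 / n^3)^4)^2)^2) / ((k^3)^2)) / k^5) · n^2    [power of a quotient]
= (((((n^3 / n^3)^4)^4) / ((k^3)^2)) / k^5) · n^2    [power of a power]
= ((((n^3 / n^3)^16) / ((k^3)^2)) / k^5) · n^2    [power of a power]
= (((((n^3)^16) / ((n^3)^16)) / ((k^3)^2)) / k^5) · n^2    [power of a quotient]
= (((n^48 / ((n^3)^16)) / ((k^3)^2)) / k^5) · n^2    [power of a power]
= (((n^48 / n^48) / ((k^3)^2)) / k^5) · n^2    [power of a power]
= ((n^0 / ((k^3)^2)) / k^5) · n^2    [quotient of powers]
= ((n^0 / k^6) / k^5) · n^2    [power of a power]
= k^(-11)·n^2    [quotient of powers; product of powers]

k^(-11)·n^2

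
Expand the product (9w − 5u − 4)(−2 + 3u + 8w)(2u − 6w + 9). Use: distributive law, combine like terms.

(9w − 5u − 4)(−2 + 3u + 8w)(2u − 6w + 9)
= (−18w + 27uw + 72w^2 + 10u − 15u^2 − 40uw + 8 − 12u − 32w)(2u − 6w + 9)    [distributive law]
= (−50w − 13uw + 72w^2 − 2u − 15u^2 + 8)(2u − 6w + 9)    [combine like terms]
= −100uw + 300w^2 − 450w − 26u^2w + 78uw^2 − 117uw + 144uw^2 − 432w^3 + 648w^2 − 4u^2 + 12uw − 18u − 30u^3 + 90u^2w − 135u^2 + 16u − 48w + 72    [distributive law]
= −205uw + 948w^2 − 498w + 64u^2w + 222uw^2 − 432w^3 − 139u^2 − 2u − 30u^3 + 72    [combine like terms]

−205uw + 948w^2 − 498w + 64u^2w + 222uw^2 − 432w^3 − 139u^2 − 2u − 30u^3 + 72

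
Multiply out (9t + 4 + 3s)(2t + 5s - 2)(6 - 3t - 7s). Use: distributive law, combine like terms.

(9t + 4 + 3s)(2t + 5s - 2)(6 - 3t - 7s)
= (18t^2 + 45st - 18t + 8t + 20s - 8 + 6st + 15s^2 - 6s)(6 - 3t - 7s)    [distributive law]
= (18t^2 + 51st - 10t + 14s - 8 + 15s^2)(6 - 3t - 7s)    [combine like terms]
= 108t^2 - 54t^3 - 126st^2 + 306st - 153st^2 - 357s^2t - 60t + 30t^2 + 70st + 84s - 42st - 98s^2 - 48 + 24t + 56s + 90s^2 - 45s^2t - 105s^3    [distributive law]
= 138t^2 - 54t^3 - 279st^2 + 334st - 402s^2t - 36t + 140s - 8s^2 - 48 - 105s^3    [combine like terms]

138t^2 - 54t^3 - 279st^2 + 334st - 402s^2t - 36t + 140s - 8s^2 - 48 - 105s^3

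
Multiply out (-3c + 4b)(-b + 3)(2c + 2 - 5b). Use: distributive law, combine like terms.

6bc^2 + 75bc - 23b^2c - 18c^2 - 18c - 68b^2 + 20b^3 + 24b

(-3c + 4b)(-b + 3)(2c + 2 - 5b)
= (3bc - 9c - 4b^2 + 12b)(2c + 2 - 5b)    [distributive law]
= 6bc^2 + 6bc - 15b^2c - 18c^2 - 18c + 45bc - 8b^2c - 8b^2 + 20b^3 + 24bc + 24b - 60b^2    [distributive law]
= 6bc^2 + 75bc - 23b^2c - 18c^2 - 18c - 68b^2 + 20b^3 + 24b    [combine like terms]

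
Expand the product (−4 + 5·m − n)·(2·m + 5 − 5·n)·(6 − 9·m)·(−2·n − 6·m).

(−4 + 5·m − n)·(2·m + 5 − 5·n)·(6 − 9·m)·(−2·n − 6·m)
= (−8·m − 20 + 20·n + 10·m^2 + 25·m − 25·m·n − 2·m·n − 5·n + 5·n^2)·(6 − 9·m)·(−2·n − 6·m)    [distributive law]
= (17·m − 20 + 15·n + 10·m^2 − 27·m·n + 5·n^2)·(6 − 9·m)·(−2·n − 6·m)    [combine like terms]
= (102·m − 153·m^2 − 120 + 180·m + 90·n − 135·m·n + 60·m^2 − 90·m^3 − 162·m·n + 243·m^2·n + 30·n^2 − 45·m·n^2)·(−2·n − 6·m)    [distributive law]
= (282·m − 93·m^2 − 120 + 90·n − 297·m·n − 90·m^3 + 243·m^2·n + 30·n^2 − 45·m·n^2)·(−2·n − 6·m)    [combine like terms]
= −564·m·n − 1692·m^2 + 186·m^2·n + 558·m^3 + 240·n + 720·m − 180·n^2 − 540·m·n + 594·m·n^2 + 1782·m^2·n + 180·m^3·n + 540·m^4 − 486·m^2·n^2 − 1458·m^3·n − 60·n^3 − 180·m·n^2 + 90·m·n^3 + 270·m^2·n^2    [distributive law]
= −1104·m·n − 1692·m^2 + 1968·m^2·n + 558·m^3 + 240·n + 720·m − 180·n^2 + 414·m·n^2 − 1278·m^3·n + 540·m^4 − 216·m^2·n^2 − 60·n^3 + 90·m·n^3    [combine like terms]

−1104·m·n − 1692·m^2 + 1968·m^2·n + 558·m^3 + 240·n + 720·m − 180·n^2 + 414·m·n^2 − 1278·m^3·n + 540·m^4 − 216·m^2·n^2 − 60·n^3 + 90·m·n^3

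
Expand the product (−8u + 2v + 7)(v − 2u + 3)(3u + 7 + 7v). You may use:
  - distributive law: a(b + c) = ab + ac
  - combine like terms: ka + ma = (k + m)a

(−8u + 2v + 7)(v − 2u + 3)(3u + 7 + 7v)
= (−8uv + 16u^2 − 24u + 2v^2 − 4uv + 6v + 7v − 14u + 21)(3u + 7 + 7v)    [distributive law]
= (−12uv + 16u^2 − 38u + 2v^2 + 13v + 21)(3u + 7 + 7v)    [combine like terms]
= −36u^2v − 84uv − 84uv^2 + 48u^3 + 112u^2 + 112u^2v − 114u^2 − 266u − 266uv + 6uv^2 + 14v^2 + 14v^3 + 39uv + 91v + 91v^2 + 63u + 147 + 147v    [distributive law]
= 76u^2v − 311uv − 78uv^2 + 48u^3 − 2u^2 − 203u + 105v^2 + 14v^3 + 238v + 147    [combine like terms]

76u^2v − 311uv − 78uv^2 + 48u^3 − 2u^2 − 203u + 105v^2 + 14v^3 + 238v + 147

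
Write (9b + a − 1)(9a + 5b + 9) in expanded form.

86ab + 45b² + 76b + 9a² − 9

(9b + a − 1)(9a + 5b + 9)
= 81ab + 45b² + 81b + 9a² + 5ab + 9a − 9a − 5b − 9    [distributive law]
= 86ab + 45b² + 76b + 9a² − 9    [combine like terms]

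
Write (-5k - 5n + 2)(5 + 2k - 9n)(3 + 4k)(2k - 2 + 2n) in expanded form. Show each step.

(-5k - 5n + 2)(5 + 2k - 9n)(3 + 4k)(2k - 2 + 2n)
= (-25k - 10k^2 + 45kn - 25n - 10kn + 45n^2 + 10 + 4k - 18n)(3 + 4k)(2k - 2 + 2n)    [distributive law]
= (-21k - 10k^2 + 35kn - 43n + 45n^2 + 10)(3 + 4k)(2k - 2 + 2n)    [combine like terms]
= (-63k - 84k^2 - 30k^2 - 40k^3 + 105kn + 140k^2n - 129n - 172kn + 135n^2 + 180kn^2 + 30 + 40k)(2k - 2 + 2n)    [distributive law]
= (-23k - 114k^2 - 40k^3 - 67kn + 140k^2n - 129n + 135n^2 + 180kn^2 + 30)(2k - 2 + 2n)    [combine like terms]
= -46k^2 + 46k - 46kn - 228k^3 + 228k^2 - 228k^2n - 80k^4 + 80k^3 - 80k^3n - 134k^2n + 134kn - 134kn^2 + 280k^3n - 280k^2n + 280k^2n^2 - 258kn + 258n - 258n^2 + 270kn^2 - 270n^2 + 270n^3 + 360k^2n^2 - 360kn^2 + 360kn^3 + 60k - 60 + 60n    [distributive law]
= 182k^2 + 106k - 170kn - 148k^3 - 642k^2n - 80k^4 + 200k^3n - 224kn^2 + 640k^2n^2 + 318n - 528n^2 + 270n^3 + 360kn^3 - 60    [combine like terms]

182k^2 + 106k - 170kn - 148k^3 - 642k^2n - 80k^4 + 200k^3n - 224kn^2 + 640k^2n^2 + 318n - 528n^2 + 270n^3 + 360kn^3 - 60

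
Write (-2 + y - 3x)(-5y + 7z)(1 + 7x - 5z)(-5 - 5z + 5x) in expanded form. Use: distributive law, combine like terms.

(-2 + y - 3x)(-5y + 7z)(1 + 7x - 5z)(-5 - 5z + 5x)
= (10y - 14z - 5y^2 + 7yz + 15xy - 21xz)(1 + 7x - 5z)(-5 - 5z + 5x)    [distributive law]
= (10y + 70xy - 50yz - 14z - 98xz + 70z^2 - 5y^2 - 35xy^2 + 25y^2z + 7yz + 49xyz - 35yz^2 + 15xy + 105x^2y - 75xyz - 21xz - 147x^2z + 105xz^2)(-5 - 5z + 5x)    [distributive law]
= (10y + 85xy - 43yz - 14z - 119xz + 70z^2 - 5y^2 - 35xy^2 + 25y^2z - 26xyz - 35yz^2 + 105x^2y - 147x^2z + 105xz^2)(-5 - 5z + 5x)    [combine like terms]
= -50y - 50yz + 50xy - 425xy - 425xyz + 425x^2y + 215yz + 215yz^2 - 215xyz + 70z + 70z^2 - 70xz + 595xz + 595xz^2 - 595x^2z - 350z^2 - 350z^3 + 350xz^2 + 25y^2 + 25y^2z - 25xy^2 + 175xy^2 + 175xy^2z - 175x^2y^2 - 125y^2z - 125y^2z^2 + 125xy^2z + 130xyz + 130xyz^2 - 130x^2yz + 175yz^2 + 175yz^3 - 175xyz^2 - 525x^2y - 525x^2yz + 525x^3y + 735x^2z + 735x^2z^2 - 735x^3z - 525xz^2 - 525xz^3 + 525x^2z^2    [distributive law]
= -50y + 165yz - 375xy - 510xyz - 100x^2y + 390yz^2 + 70z - 280z^2 + 525xz + 420xz^2 + 140x^2z - 350z^3 + 25y^2 - 100y^2z + 150xy^2 + 300xy^2z - 175x^2y^2 - 125y^2z^2 - 45xyz^2 - 655x^2yz + 175yz^3 + 525x^3y + 1260x^2z^2 - 735x^3z - 525xz^3    [combine like terms]

-50y + 165yz - 375xy - 510xyz - 100x^2y + 390yz^2 + 70z - 280z^2 + 525xz + 420xz^2 + 140x^2z - 350z^3 + 25y^2 - 100y^2z + 150xy^2 + 300xy^2z - 175x^2y^2 - 125y^2z^2 - 45xyz^2 - 655x^2yz + 175yz^3 + 525x^3y + 1260x^2z^2 - 735x^3z - 525xz^3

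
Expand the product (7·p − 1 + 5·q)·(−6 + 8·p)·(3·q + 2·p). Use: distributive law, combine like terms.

(7·p − 1 + 5·q)·(−6 + 8·p)·(3·q + 2·p)
= (−42·p + 56·p^2 + 6 − 8·p − 30·q + 40·p·q)·(3·q + 2·p)    [distributive law]
= (−50·p + 56·p^2 + 6 − 30·q + 40·p·q)·(3·q + 2·p)    [combine like terms]
= −150·p·q − 100·p^2 + 168·p^2·q + 112·p^3 + 18·q + 12·p − 90·q^2 − 60·p·q + 120·p·q^2 + 80·p^2·q    [distributive law]
= −210·p·q − 100·p^2 + 248·p^2·q + 112·p^3 + 18·q + 12·p − 90·q^2 + 120·p·q^2    [combine like terms]

−210·p·q − 100·p^2 + 248·p^2·q + 112·p^3 + 18·q + 12·p − 90·q^2 + 120·p·q^2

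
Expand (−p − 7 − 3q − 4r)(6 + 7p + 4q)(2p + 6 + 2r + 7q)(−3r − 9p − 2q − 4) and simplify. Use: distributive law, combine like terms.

3670p^2r + 1424p^3 + 6343p^2q + 4334p^2 + 4598pr + 8466pq + 3924p + 1634pr^2 + 6849pqr + 5596pq^2 + 672p^3r + 126p^4 + 919p^3q + 714p^2r^2 + 2939p^2qr + 1989p^2q^2 + 1234pqr^2 + 2377pq^2r + 1154pq^3 + 1668r + 2784q + 1008 + 876r^2 + 3590qr + 2716q^2 + 1292qr^2 + 2438q^2r + 1124q^3 + 472q^2r^2 + 524q^3r + 168q^4 + 144r^3 + 168pr^3 + 96qr^3

(−p − 7 − 3q − 4r)(6 + 7p + 4q)(2p + 6 + 2r + 7q)(−3r − 9p − 2q − 4)
= (−6p − 7p^2 − 4pq − 42 − 49p − 28q − 18q − 21pq − 12q^2 − 24r − 28pr − 16qr)(2p + 6 + 2r + 7q)(−3r − 9p − 2q − 4)    [distributive law]
= (−55p − 7p^2 − 25pq − 42 − 46q − 12q^2 − 24r − 28pr − 16qr)(2p + 6 + 2r + 7q)(−3r − 9p − 2q − 4)    [combine like terms]
= (−110p^2 − 330p − 110pr − 385pq − 14p^3 − 42p^2 − 14p^2r − 49p^2q − 50p^2q − 150pq − 50pqr − 175pq^2 − 84p − 252 − 84r − 294q − 92pq − 276q − 92qr − 322q^2 − 24pq^2 − 72q^2 − 24q^2r − 84q^3 − 48pr − 144r − 48r^2 − 168qr − 56p^2r − 168pr − 56pr^2 − 196pqr − 32pqr − 96qr − 32qr^2 − 112q^2r)(−3r − 9p − 2q − 4)    [distributive law]
= (−152p^2 − 414p − 326pr − 627pq − 14p^3 − 70p^2r − 99p^2q − 278pqr − 199pq^2 − 252 − 228r − 570q − 356qr − 394q^2 − 136q^2r − 84q^3 − 48r^2 − 56pr^2 − 32qr^2)(−3r − 9p − 2q − 4)    [combine like terms]
= 456p^2r + 1368p^3 + 304p^2q + 608p^2 + 1242pr + 3726p^2 + 828pq + 1656p + 978pr^2 + 2934p^2r + 652pqr + 1304pr + 1881pqr + 5643p^2q + 1254pq^2 + 2508pq + 42p^3r + 126p^4 + 28p^3q + 56p^3 + 210p^2r^2 + 630p^3r + 140p^2qr + 280p^2r + 297p^2qr + 891p^3q + 198p^2q^2 + 396p^2q + 834pqr^2 + 2502p^2qr + 556pq^2r + 1112pqr + 597pq^2r + 1791p^2q^2 + 398pq^3 + 796pq^2 + 756r + 2268p + 504q + 1008 + 684r^2 + 2052pr + 456qr + 912r + 1710qr + 5130pq + 1140q^2 + 2280q + 1068qr^2 + 3204pqr + 712q^2r + 1424qr + 1182q^2r + 3546pq^2 + 788q^3 + 1576q^2 + 408q^2r^2 + 1224pq^2r + 272q^3r + 544q^2r + 252q^3r + 756pq^3 + 168q^4 + 336q^3 + 144r^3 + 432pr^2 + 96qr^2 + 192r^2 + 168pr^3 + 504p^2r^2 + 112pqr^2 + 224pr^2 + 96qr^3 + 288pqr^2 + 64q^2r^2 + 128qr^2    [distributive law]
= 3670p^2r + 1424p^3 + 6343p^2q + 4334p^2 + 4598pr + 8466pq + 3924p + 1634pr^2 + 6849pqr + 5596pq^2 + 672p^3r + 126p^4 + 919p^3q + 714p^2r^2 + 2939p^2qr + 1989p^2q^2 + 1234pqr^2 + 2377pq^2r + 1154pq^3 + 1668r + 2784q + 1008 + 876r^2 + 3590qr + 2716q^2 + 1292qr^2 + 2438q^2r + 1124q^3 + 472q^2r^2 + 524q^3r + 168q^4 + 144r^3 + 168pr^3 + 96qr^3    [combine like terms]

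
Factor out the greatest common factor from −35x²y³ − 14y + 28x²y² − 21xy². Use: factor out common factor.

7y(−5x²y² − 2 + 4x²y − 3xy)

−35x²y³ − 14y + 28x²y² − 21xy²
= 7(−5x²y³ − 2y + 4x²y² − 3xy²)    [factor out 7]
= 7y(−5x²y² − 2 + 4x²y − 3xy)    [factor out y]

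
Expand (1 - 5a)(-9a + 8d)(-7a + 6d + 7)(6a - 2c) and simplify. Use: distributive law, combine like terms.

2268a^3 - 756a^2c - 2340a^2d + 780acd - 378a^2 + 126ac + 288ad^2 - 96cd^2 + 336ad - 112cd - 1890a^4 + 630a^3c + 3300a^3d - 1100a^2cd - 1440a^2d^2 + 480acd^2

(1 - 5a)(-9a + 8d)(-7a + 6d + 7)(6a - 2c)
= (-9a + 8d + 45a^2 - 40ad)(-7a + 6d + 7)(6a - 2c)    [distributive law]
= (63a^2 - 54ad - 63a - 56ad + 48d^2 + 56d - 315a^3 + 270a^2d + 315a^2 + 280a^2d - 240ad^2 - 280ad)(6a - 2c)    [distributive law]
= (378a^2 - 390ad - 63a + 48d^2 + 56d - 315a^3 + 550a^2d - 240ad^2)(6a - 2c)    [combine like terms]
= 2268a^3 - 756a^2c - 2340a^2d + 780acd - 378a^2 + 126ac + 288ad^2 - 96cd^2 + 336ad - 112cd - 1890a^4 + 630a^3c + 3300a^3d - 1100a^2cd - 1440a^2d^2 + 480acd^2    [distributive law]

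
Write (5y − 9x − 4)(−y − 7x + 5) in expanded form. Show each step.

−5y^2 − 26xy + 29y + 63x^2 − 17x − 20

(5y − 9x − 4)(−y − 7x + 5)
= −5y^2 − 35xy + 25y + 9xy + 63x^2 − 45x + 4y + 28x − 20    [distributive law]
= −5y^2 − 26xy + 29y + 63x^2 − 17x − 20    [combine like terms]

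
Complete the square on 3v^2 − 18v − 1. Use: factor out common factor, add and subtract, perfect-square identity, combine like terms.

3(v − 3)^2 − 28

3v^2 − 18v − 1
= 3(v^2 − 6v) − 1    [factor out 3 from the v-terms]
= 3(v^2 − 6v + 9 − 9) − 1    [add and subtract 9 inside the bracket]
= 3(v − 3)^2 − 27 − 1    [perfect-square identity]
= 3(v − 3)^2 − 28    [combine constants]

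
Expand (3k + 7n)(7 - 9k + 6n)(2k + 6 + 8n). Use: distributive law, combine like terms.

(3k + 7n)(7 - 9k + 6n)(2k + 6 + 8n)
= (21k - 27k² + 18kn + 49n - 63kn + 42n²)(2k + 6 + 8n)    [distributive law]
= (21k - 27k² - 45kn + 49n + 42n²)(2k + 6 + 8n)    [combine like terms]
= 42k² + 126k + 168kn - 54k³ - 162k² - 216k²n - 90k²n - 270kn - 360kn² + 98kn + 294n + 392n² + 84kn² + 252n² + 336n³    [distributive law]
= -120k² + 126k - 4kn - 54k³ - 306k²n - 276kn² + 294n + 644n² + 336n³    [combine like terms]

-120k² + 126k - 4kn - 54k³ - 306k²n - 276kn² + 294n + 644n² + 336n³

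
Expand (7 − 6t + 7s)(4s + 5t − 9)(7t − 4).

(7 − 6t + 7s)(4s + 5t − 9)(7t − 4)
= (28s + 35t − 63 − 24st − 30t² + 54t + 28s² + 35st − 63s)(7t − 4)    [distributive law]
= (−35s + 89t − 63 + 11st − 30t² + 28s²)(7t − 4)    [combine like terms]
= −245st + 140s + 623t² − 356t − 441t + 252 + 77st² − 44st − 210t³ + 120t² + 196s²t − 112s²    [distributive law]
= −289st + 140s + 743t² − 797t + 252 + 77st² − 210t³ + 196s²t − 112s²    [combine like terms]

−289st + 140s + 743t² − 797t + 252 + 77st² − 210t³ + 196s²t − 112s²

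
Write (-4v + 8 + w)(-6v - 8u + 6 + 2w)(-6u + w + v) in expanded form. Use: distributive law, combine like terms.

(-4v + 8 + w)(-6v - 8u + 6 + 2w)(-6u + w + v)
= (24v² + 32uv - 24v - 8vw - 48v - 64u + 48 + 16w - 6vw - 8uw + 6w + 2w²)(-6u + w + v)    [distributive law]
= (24v² + 32uv - 72v - 14vw - 64u + 48 + 22w - 8uw + 2w²)(-6u + w + v)    [combine like terms]
= -144uv² + 24v²w + 24v³ - 192u²v + 32uvw + 32uv² + 432uv - 72vw - 72v² + 84uvw - 14vw² - 14v²w + 384u² - 64uw - 64uv - 288u + 48w + 48v - 132uw + 22w² + 22vw + 48u²w - 8uw² - 8uvw - 12uw² + 2w³ + 2vw²    [distributive law]
= -112uv² + 10v²w + 24v³ - 192u²v + 108uvw + 368uv - 50vw - 72v² - 12vw² + 384u² - 196uw - 288u + 48w + 48v + 22w² + 48u²w - 20uw² + 2w³    [combine like terms]

-112uv² + 10v²w + 24v³ - 192u²v + 108uvw + 368uv - 50vw - 72v² - 12vw² + 384u² - 196uw - 288u + 48w + 48v + 22w² + 48u²w - 20uw² + 2w³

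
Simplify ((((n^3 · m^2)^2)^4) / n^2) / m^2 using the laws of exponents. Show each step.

((((n^3 · m^2)^2)^4) / n^2) / m^2
= (((n^3 · m^2)^8) / n^2) / m^2    [power of a power]
= ((((n^3)^8) · ((m^2)^8)) / n^2) / m^2    [power of a product]
= ((n^24 · ((m^2)^8)) / n^2) / m^2    [power of a power]
= ((n^24 · m^16) / n^2) / m^2    [power of a power]
= m^14·n^22    [quotient of powers]

m^14·n^22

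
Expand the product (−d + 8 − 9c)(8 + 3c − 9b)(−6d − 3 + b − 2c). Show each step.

48d^2 − 360d + 397bd + 313cd + 18cd^2 − 507bcd + 168c^2d − 54bd^2 + 9b^2d − 192 + 280b + 16c − 147bc + 177c^2 − 72b^2 − 189bc^2 + 54c^3 + 81b^2c

(−d + 8 − 9c)(8 + 3c − 9b)(−6d − 3 + b − 2c)
= (−8d − 3cd + 9bd + 64 + 24c − 72b − 72c − 27c^2 + 81bc)(−6d − 3 + b − 2c)    [distributive law]
= (−8d − 3cd + 9bd + 64 − 48c − 72b − 27c^2 + 81bc)(−6d − 3 + b − 2c)    [combine like terms]
= 48d^2 + 24d − 8bd + 16cd + 18cd^2 + 9cd − 3bcd + 6c^2d − 54bd^2 − 27bd + 9b^2d − 18bcd − 384d − 192 + 64b − 128c + 288cd + 144c − 48bc + 96c^2 + 432bd + 216b − 72b^2 + 144bc + 162c^2d + 81c^2 − 27bc^2 + 54c^3 − 486bcd − 243bc + 81b^2c − 162bc^2    [distributive law]
= 48d^2 − 360d + 397bd + 313cd + 18cd^2 − 507bcd + 168c^2d − 54bd^2 + 9b^2d − 192 + 280b + 16c − 147bc + 177c^2 − 72b^2 − 189bc^2 + 54c^3 + 81b^2c    [combine like terms]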